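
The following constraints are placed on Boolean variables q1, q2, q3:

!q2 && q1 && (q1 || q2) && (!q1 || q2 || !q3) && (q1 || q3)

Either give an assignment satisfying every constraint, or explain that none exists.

Unit clause (!q2) forces q2 = False.
Unit clause (q1) forces q1 = True.
In (!q1 || q2 || !q3) only !q3 is left, so q3 = False.
Check each clause:
  (!q2): !q2 holds.
  (q1): q1 holds.
  (q1 || q2): q1 holds.
  (!q1 || q2 || !q3): !q3 holds.
  (q1 || q3): q1 holds.
All clauses satisfied.

q1 = True, q2 = False, q3 = False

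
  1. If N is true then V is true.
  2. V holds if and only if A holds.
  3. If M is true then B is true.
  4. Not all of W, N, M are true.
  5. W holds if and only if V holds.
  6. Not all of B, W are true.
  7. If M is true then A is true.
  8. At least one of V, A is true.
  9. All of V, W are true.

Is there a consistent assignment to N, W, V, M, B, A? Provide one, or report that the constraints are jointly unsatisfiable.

N = False, W = True, V = True, M = False, B = False, A = True

  (1) N=F ⇒ V: vacuous ✓
  (2) V=T, A=T — same ✓
  (3) M=F ⇒ B: vacuous ✓
  (4) {W, N, M}: 1/3 true — not all ✓
  (5) W=T, V=T — same ✓
  (6) {B, W}: 1/2 true — not all ✓
  (7) M=F ⇒ A: vacuous ✓
  (8) {V, A}: 2 true — at least one ✓
  (9) {V, W}: all 2 true ✓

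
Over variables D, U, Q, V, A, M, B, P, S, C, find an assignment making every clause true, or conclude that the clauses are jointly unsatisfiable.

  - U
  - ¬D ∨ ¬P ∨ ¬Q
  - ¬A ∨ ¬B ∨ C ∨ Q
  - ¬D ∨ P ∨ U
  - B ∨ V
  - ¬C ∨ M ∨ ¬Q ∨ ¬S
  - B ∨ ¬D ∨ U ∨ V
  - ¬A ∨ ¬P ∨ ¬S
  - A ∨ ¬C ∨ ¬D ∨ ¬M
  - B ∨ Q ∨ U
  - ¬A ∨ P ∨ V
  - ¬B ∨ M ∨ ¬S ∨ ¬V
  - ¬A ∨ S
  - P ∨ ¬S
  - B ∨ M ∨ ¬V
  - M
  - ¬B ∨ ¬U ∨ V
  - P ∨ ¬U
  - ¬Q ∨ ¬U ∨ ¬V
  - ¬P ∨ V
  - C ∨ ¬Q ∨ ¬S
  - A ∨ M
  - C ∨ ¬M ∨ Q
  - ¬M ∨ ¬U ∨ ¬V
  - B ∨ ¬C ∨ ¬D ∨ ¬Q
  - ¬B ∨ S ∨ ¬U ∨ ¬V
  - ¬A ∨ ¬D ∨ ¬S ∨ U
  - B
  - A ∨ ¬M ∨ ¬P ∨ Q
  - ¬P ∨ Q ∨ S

Unsatisfiable — no assignment works.

Case U = True:
  (M) forces M = True.
  (P ∨ ¬U) forces P = True.
  (¬P ∨ V) forces V = True.
  Clause (¬M ∨ ¬U ∨ ¬V) is falsified — contradiction.
Case U = False:
  Clause (U) is falsified — contradiction.
Both cases fail, so the formula is unsatisfiable.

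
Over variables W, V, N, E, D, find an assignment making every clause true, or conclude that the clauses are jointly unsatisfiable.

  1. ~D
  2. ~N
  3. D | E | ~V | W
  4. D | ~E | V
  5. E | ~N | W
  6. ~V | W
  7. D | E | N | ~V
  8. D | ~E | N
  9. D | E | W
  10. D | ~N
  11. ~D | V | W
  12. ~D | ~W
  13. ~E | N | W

W=T; V=F; N=F; E=F; D=F

Unit clause (~D) forces D = False.
Unit clause (~N) forces N = False.
In (D | ~E | N) only ~E is left, so E = False.
In (D | E | W) only W is left, so W = True.
In (D | E | N | ~V) only ~V is left, so V = False.
All clauses satisfied.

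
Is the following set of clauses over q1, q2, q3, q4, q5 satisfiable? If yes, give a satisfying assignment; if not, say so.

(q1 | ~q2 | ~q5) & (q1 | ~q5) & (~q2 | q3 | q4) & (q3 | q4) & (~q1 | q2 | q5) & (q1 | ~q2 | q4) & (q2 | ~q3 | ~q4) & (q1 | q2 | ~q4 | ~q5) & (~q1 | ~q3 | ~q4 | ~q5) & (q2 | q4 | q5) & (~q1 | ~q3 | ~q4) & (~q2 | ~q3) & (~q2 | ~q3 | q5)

q1: True, q2: False, q3: False, q4: True, q5: True

Set q1 = True.
Set q2 = False.
  then (~q1 | q2 | q5) forces q5 = True.
Set q3 = False.
  then (q3 | q4) forces q4 = True.
All clauses satisfied.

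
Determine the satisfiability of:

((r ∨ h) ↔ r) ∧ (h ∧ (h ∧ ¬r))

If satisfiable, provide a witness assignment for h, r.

Case h = True: the formula simplifies to r ∧ ¬r.
  r = True: the conjunct ¬r is False.
  r = False: the conjunct r is False.
Case h = False: the conjunct h is False.
Both cases fail — unsatisfiable.

Unsatisfiable — no assignment works.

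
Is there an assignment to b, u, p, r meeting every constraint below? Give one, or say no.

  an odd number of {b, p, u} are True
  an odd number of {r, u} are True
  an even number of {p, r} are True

b = False; u = False; p = True; r = True

{b, p, u}: 1 true → odd ✓
{r, u}: 1 true → odd ✓
{p, r}: 2 true → even ✓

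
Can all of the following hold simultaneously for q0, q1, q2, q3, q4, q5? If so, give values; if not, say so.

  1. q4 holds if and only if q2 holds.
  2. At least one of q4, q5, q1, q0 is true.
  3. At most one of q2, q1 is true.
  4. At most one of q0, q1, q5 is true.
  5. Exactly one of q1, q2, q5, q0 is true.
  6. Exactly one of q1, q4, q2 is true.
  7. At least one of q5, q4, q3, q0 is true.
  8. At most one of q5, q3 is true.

q0 = False, q1 = True, q2 = False, q3 = True, q4 = False, q5 = False

  (1) q4=F, q2=F — same ✓
  (2) {q4, q5, q1, q0}: 1 true — at least one ✓
  (3) {q2, q1}: 1 true — at most one ✓
  (4) {q0, q1, q5}: 1 true — at most one ✓
  (5) {q1, q2, q5, q0}: 1 true — exactly one ✓
  (6) {q1, q4, q2}: 1 true — exactly one ✓
  (7) {q5, q4, q3, q0}: 1 true — at least one ✓
  (8) {q5, q3}: 1 true — at most one ✓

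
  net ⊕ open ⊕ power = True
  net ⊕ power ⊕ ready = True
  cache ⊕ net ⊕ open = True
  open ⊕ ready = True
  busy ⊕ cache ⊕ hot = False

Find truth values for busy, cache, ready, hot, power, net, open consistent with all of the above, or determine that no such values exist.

Adding constraints 1, 2, 4 mod 2: every variable appears an even number of times on the left, so the left side is 0.
But the right sides sum to 1 (mod 2). 0 ≠ 1 — the system is inconsistent.

UNSATISFIABLE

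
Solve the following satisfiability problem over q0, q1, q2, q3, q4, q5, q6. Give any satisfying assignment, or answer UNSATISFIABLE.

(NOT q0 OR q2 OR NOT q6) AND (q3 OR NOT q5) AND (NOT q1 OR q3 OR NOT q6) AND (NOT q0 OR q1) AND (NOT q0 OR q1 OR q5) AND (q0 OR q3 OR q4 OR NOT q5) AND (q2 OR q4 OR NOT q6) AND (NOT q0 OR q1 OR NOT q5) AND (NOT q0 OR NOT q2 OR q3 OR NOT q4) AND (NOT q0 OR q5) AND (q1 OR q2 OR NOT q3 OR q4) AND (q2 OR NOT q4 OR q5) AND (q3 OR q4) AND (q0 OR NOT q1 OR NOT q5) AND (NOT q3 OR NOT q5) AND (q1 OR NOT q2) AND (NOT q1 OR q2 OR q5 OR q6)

Set q0 = False.
Set q1 = True.
  then (q0 OR NOT q1 OR NOT q5) forces q5 = False.
Set q2 = True.
Set q3 = True.
Set q4 = True.
Set q6 = True.
All clauses satisfied.

q0 = False; q1 = True; q2 = True; q3 = True; q4 = True; q5 = False; q6 = True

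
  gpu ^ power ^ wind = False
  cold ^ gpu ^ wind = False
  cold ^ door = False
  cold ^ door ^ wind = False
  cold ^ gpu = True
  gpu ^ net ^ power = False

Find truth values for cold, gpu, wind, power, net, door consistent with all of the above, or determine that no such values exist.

Unsatisfiable

Adding constraints 2, 3, 4, 5 mod 2: every variable appears an even number of times on the left, so the left side is 0.
But the right sides sum to 1 (mod 2). 0 ≠ 1 — the system is inconsistent.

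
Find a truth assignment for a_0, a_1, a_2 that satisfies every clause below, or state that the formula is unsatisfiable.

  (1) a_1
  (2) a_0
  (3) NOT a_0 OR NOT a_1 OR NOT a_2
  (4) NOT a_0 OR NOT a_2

a_0=T; a_1=T; a_2=F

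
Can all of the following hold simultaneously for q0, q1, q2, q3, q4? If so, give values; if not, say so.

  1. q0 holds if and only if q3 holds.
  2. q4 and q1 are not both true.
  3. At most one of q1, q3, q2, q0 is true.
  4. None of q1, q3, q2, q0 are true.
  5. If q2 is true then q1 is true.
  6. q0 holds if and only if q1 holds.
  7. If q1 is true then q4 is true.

q0=F, q1=F, q2=F, q3=F, q4=F

  (1) q0=F, q3=F — same ✓
  (2) q4=F, q1=F — not both ✓
  (3) {q1, q3, q2, q0}: 0 true — at most one ✓
  (4) {q1, q3, q2, q0}: 0 true — none ✓
  (5) q2=F ⇒ q1: vacuous ✓
  (6) q0=F, q1=F — same ✓
  (7) q1=F ⇒ q4: vacuous ✓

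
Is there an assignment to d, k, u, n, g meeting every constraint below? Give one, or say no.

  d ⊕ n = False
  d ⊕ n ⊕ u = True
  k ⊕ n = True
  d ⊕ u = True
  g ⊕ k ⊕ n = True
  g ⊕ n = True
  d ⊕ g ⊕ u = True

Unsatisfiable — no assignment works.

Adding constraints 2, 3, 4, 5, 6 mod 2: every variable appears an even number of times on the left, so the left side is 0.
But the right sides sum to 1 (mod 2). 0 ≠ 1 — the system is inconsistent.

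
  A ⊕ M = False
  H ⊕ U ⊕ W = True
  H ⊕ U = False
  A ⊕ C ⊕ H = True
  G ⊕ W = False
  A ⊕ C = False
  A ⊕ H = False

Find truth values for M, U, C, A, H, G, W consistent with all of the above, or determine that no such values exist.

M=T, U=T, C=T, A=T, H=T, G=T, W=T

A ⊕ M = T ⊕ T = False ✓
H ⊕ U ⊕ W = T ⊕ T ⊕ T = True ✓
H ⊕ U = T ⊕ T = False ✓
A ⊕ C ⊕ H = T ⊕ T ⊕ T = True ✓
G ⊕ W = T ⊕ T = False ✓
A ⊕ C = T ⊕ T = False ✓
A ⊕ H = T ⊕ T = False ✓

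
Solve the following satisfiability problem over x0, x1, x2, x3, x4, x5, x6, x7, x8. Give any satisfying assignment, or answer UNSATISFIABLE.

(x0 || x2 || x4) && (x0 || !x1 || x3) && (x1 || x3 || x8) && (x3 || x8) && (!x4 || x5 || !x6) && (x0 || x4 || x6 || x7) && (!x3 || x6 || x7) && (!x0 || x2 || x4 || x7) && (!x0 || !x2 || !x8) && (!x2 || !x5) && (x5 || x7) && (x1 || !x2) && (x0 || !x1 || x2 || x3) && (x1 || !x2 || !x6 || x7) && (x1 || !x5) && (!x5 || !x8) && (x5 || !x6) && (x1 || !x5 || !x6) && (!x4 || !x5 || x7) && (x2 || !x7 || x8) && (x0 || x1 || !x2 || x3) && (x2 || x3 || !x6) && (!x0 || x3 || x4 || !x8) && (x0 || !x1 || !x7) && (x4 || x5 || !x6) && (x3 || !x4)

x0=F, x1=F, x2=F, x3=T, x4=T, x5=F, x6=F, x7=T, x8=T

Set x0 = False.
Set x1 = False.
  then (x1 || !x2) forces x2 = False.
  then (x1 || !x5) forces x5 = False.
  then (x5 || !x6) forces x6 = False.
  then (x0 || x2 || x4) forces x4 = True.
  then (x5 || x7) forces x7 = True.
  then (x2 || !x7 || x8) forces x8 = True.
  then (x3 || !x4) forces x3 = True.
All clauses satisfied.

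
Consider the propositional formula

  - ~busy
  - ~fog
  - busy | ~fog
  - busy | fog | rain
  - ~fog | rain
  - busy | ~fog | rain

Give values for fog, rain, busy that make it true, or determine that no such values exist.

fog = False; rain = True; busy = False

Unit clause (~busy) forces busy = False.
Unit clause (~fog) forces fog = False.
In (busy | fog | rain) only rain is left, so rain = True.
Check each clause:
  (~busy): ~busy holds.
  (~fog): ~fog holds.
  (busy | ~fog): ~fog holds.
  (busy | fog | rain): rain holds.
  (~fog | rain): ~fog holds.
  (busy | ~fog | rain): ~fog holds.
All clauses satisfied.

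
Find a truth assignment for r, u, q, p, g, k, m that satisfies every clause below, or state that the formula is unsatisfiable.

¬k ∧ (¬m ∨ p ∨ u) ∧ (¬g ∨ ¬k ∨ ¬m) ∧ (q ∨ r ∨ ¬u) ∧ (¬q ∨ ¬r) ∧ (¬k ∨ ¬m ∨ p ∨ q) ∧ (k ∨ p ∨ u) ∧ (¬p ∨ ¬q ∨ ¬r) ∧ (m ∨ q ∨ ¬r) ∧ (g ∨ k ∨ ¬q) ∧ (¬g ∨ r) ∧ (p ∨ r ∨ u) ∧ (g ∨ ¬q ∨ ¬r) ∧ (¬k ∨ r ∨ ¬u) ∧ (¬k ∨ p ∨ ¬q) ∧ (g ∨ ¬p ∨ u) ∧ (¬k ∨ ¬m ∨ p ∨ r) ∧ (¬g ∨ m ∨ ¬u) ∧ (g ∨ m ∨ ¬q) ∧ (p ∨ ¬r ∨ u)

Unit clause (¬k) forces k = False.
Try r = False:
  (¬g ∨ r) forces g = False.
  (g ∨ k ∨ ¬q) forces q = False.
  (q ∨ r ∨ ¬u) forces u = False.
  (k ∨ p ∨ u) forces p = True.
  clause (g ∨ ¬p ∨ u) is falsified — backtrack.
So r = True.
  then (¬q ∨ ¬r) forces q = False.
  then (m ∨ q ∨ ¬r) forces m = True.
Set u = True.
Set p = True.
Set g = False.
All clauses satisfied.

r = True, u = True, q = False, p = True, g = False, k = False, m = True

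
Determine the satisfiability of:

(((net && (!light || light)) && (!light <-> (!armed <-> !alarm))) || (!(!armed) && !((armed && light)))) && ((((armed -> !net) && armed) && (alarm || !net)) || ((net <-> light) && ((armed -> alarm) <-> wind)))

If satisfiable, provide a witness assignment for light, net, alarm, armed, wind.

light = True, net = True, alarm = False, armed = True, wind = False

  ((net && (!light || light)) && (!light <-> (!armed <-> !alarm))) || (!(!armed) && !((armed && light))) = True
    (net && (!light || light)) && (!light <-> (!armed <-> !alarm)) = True
      net && (!light || light) = True
        !light || light = True
          !light = False
      !light <-> (!armed <-> !alarm) = True
        !light = False
        !armed <-> !alarm = False
          !armed = False
          !alarm = True
    !(!armed) && !((armed && light)) = False
      !(!armed) = True
        !armed = False
      !((armed && light)) = False
        armed && light = True
  (((armed -> !net) && armed) && (alarm || !net)) || ((net <-> light) && ((armed -> alarm) <-> wind)) = True
    ((armed -> !net) && armed) && (alarm || !net) = False
      (armed -> !net) && armed = False
        armed -> !net = False
          !net = False
      alarm || !net = False
        !net = False
    (net <-> light) && ((armed -> alarm) <-> wind) = True
      net <-> light = True
      (armed -> alarm) <-> wind = True
        armed -> alarm = False
Both conjuncts True, so the formula holds.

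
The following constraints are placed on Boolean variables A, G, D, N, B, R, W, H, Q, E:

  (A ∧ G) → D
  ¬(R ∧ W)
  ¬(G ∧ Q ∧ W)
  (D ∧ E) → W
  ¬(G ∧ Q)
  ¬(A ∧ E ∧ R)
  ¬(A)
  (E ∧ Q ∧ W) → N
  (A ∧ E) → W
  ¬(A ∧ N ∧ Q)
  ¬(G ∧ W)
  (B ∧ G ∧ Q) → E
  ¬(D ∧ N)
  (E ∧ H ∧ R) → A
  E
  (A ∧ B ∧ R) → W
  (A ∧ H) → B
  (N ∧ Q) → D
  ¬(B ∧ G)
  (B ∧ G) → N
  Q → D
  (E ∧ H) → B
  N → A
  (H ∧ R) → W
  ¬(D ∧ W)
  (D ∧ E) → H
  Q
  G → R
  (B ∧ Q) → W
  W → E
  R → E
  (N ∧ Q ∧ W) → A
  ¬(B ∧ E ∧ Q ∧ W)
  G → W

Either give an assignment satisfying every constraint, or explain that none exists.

Unsatisfiable

Case D = True:
  (E) forces E = True.
  (¬D ∨ ¬W) forces W = False.
  Clause (¬D ∨ ¬E ∨ W) is falsified — contradiction.
Case D = False:
  (E) forces E = True.
  (Q) forces Q = True.
  Clause (D ∨ ¬Q) is falsified — contradiction.
Both cases fail, so the formula is unsatisfiable.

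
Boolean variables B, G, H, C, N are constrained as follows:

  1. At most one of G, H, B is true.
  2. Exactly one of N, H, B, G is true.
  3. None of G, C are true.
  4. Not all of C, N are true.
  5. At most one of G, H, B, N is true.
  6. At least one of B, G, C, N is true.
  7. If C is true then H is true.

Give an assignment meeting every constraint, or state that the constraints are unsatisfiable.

B=F, G=F, H=F, C=F, N=T

  (1) {G, H, B}: 0 true — at most one ✓
  (2) {N, H, B, G}: 1 true — exactly one ✓
  (3) {G, C}: 0 true — none ✓
  (4) {C, N}: 1/2 true — not all ✓
  (5) {G, H, B, N}: 1 true — at most one ✓
  (6) {B, G, C, N}: 1 true — at least one ✓
  (7) C=F ⇒ H: vacuous ✓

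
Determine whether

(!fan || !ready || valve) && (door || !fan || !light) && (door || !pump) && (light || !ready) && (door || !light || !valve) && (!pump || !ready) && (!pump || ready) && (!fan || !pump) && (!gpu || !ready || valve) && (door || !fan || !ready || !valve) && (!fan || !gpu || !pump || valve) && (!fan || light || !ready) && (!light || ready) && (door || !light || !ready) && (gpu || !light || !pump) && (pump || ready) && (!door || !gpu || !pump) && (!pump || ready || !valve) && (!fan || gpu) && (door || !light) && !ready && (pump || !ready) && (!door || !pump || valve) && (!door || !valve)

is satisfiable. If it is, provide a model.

No satisfying assignment exists.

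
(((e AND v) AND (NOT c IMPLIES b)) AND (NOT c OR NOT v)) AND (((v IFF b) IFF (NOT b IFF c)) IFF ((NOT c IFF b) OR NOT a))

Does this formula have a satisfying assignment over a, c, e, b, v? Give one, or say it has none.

a = True; c = False; e = True; b = True; v = True

  ((e AND v) AND (NOT c IMPLIES b)) AND (NOT c OR NOT v) = True
    (e AND v) AND (NOT c IMPLIES b) = True
      e AND v = True
      NOT c IMPLIES b = True
        NOT c = True
    NOT c OR NOT v = True
      NOT c = True
      NOT v = False
  ((v IFF b) IFF (NOT b IFF c)) IFF ((NOT c IFF b) OR NOT a) = True
    (v IFF b) IFF (NOT b IFF c) = True
      v IFF b = True
      NOT b IFF c = True
        NOT b = False
    (NOT c IFF b) OR NOT a = True
      NOT c IFF b = True
        NOT c = True
      NOT a = False
Both conjuncts True, so the formula holds.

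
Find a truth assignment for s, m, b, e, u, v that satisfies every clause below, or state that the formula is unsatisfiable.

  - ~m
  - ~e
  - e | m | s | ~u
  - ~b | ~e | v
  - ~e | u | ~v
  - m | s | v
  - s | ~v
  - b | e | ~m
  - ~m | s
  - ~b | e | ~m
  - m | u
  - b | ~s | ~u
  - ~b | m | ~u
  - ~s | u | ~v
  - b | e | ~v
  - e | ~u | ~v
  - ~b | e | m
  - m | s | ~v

Unsatisfiable — no assignment works.

Case m = True:
  Clause (~m) is falsified — contradiction.
Case m = False:
  (~e) forces e = False.
  (m | u) forces u = True.
  (e | m | s | ~u) forces s = True.
  (b | ~s | ~u) forces b = True.
  Clause (~b | m | ~u) is falsified — contradiction.
Both cases fail, so the formula is unsatisfiable.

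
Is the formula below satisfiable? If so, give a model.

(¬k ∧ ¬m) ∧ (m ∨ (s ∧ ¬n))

k = False; m = False; s = True; n = False

  ¬k ∧ ¬m = True
    ¬k = True
    ¬m = True
  m ∨ (s ∧ ¬n) = True
    s ∧ ¬n = True
      ¬n = True
Both conjuncts True, so the formula holds.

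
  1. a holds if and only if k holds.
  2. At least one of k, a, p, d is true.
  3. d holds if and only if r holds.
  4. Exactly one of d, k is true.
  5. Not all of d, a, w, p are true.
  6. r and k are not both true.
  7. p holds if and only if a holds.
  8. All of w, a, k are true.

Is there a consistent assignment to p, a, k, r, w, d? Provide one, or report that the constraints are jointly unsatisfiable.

p=T, a=T, k=T, r=F, w=T, d=F

  (1) a=T, k=T — same ✓
  (2) {k, a, p, d}: 3 true — at least one ✓
  (3) d=F, r=F — same ✓
  (4) {d, k}: 1 true — exactly one ✓
  (5) {d, a, w, p}: 3/4 true — not all ✓
  (6) r=F, k=T — not both ✓
  (7) p=T, a=T — same ✓
  (8) {w, a, k}: all 3 true ✓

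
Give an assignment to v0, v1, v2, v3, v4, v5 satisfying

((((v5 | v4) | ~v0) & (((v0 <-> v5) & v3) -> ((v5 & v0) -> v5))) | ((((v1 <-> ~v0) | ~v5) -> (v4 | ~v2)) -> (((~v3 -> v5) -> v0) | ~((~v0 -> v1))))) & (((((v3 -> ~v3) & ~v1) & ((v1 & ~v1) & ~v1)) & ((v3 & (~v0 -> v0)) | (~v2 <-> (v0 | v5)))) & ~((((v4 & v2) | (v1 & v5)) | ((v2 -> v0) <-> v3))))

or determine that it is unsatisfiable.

Case v1 = True: the conjunct ~v1 is False.
Case v1 = False: the conjunct v1 is False.
Both cases fail — unsatisfiable.

Unsatisfiable — no assignment works.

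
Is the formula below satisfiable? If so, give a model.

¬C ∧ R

R: True, C: False

  ¬C = True
Both conjuncts True, so the formula holds.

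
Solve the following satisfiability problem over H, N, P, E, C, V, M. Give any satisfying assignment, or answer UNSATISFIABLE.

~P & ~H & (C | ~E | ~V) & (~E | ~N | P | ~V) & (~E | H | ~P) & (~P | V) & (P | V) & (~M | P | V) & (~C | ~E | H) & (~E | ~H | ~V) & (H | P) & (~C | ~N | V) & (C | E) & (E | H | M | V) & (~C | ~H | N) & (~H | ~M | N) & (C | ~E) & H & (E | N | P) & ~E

Case H = True:
  Clause (~H) is falsified — contradiction.
Case H = False:
  Clause (H) is falsified — contradiction.
Both cases fail, so the formula is unsatisfiable.

Unsatisfiable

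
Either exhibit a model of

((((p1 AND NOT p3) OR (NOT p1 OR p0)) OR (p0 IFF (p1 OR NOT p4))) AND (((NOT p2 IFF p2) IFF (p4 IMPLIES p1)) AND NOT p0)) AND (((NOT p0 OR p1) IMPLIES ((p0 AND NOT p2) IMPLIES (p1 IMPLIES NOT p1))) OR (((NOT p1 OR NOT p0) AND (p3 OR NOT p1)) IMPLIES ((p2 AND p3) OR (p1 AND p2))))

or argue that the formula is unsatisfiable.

p0: False; p1: False; p2: True; p3: False; p4: True

  (((p1 AND NOT p3) OR (NOT p1 OR p0)) OR (p0 IFF (p1 OR NOT p4))) AND (((NOT p2 IFF p2) IFF (p4 IMPLIES p1)) AND NOT p0) = True
    ((p1 AND NOT p3) OR (NOT p1 OR p0)) OR (p0 IFF (p1 OR NOT p4)) = True
      (p1 AND NOT p3) OR (NOT p1 OR p0) = True
        p1 AND NOT p3 = False
          NOT p3 = True
        NOT p1 OR p0 = True
          NOT p1 = True
      p0 IFF (p1 OR NOT p4) = True
        p1 OR NOT p4 = False
          NOT p4 = False
    ((NOT p2 IFF p2) IFF (p4 IMPLIES p1)) AND NOT p0 = True
      (NOT p2 IFF p2) IFF (p4 IMPLIES p1) = True
        NOT p2 IFF p2 = False
          NOT p2 = False
        p4 IMPLIES p1 = False
      NOT p0 = True
  ((NOT p0 OR p1) IMPLIES ((p0 AND NOT p2) IMPLIES (p1 IMPLIES NOT p1))) OR (((NOT p1 OR NOT p0) AND (p3 OR NOT p1)) IMPLIES ((p2 AND p3) OR (p1 AND p2))) = True
    (NOT p0 OR p1) IMPLIES ((p0 AND NOT p2) IMPLIES (p1 IMPLIES NOT p1)) = True
      NOT p0 OR p1 = True
        NOT p0 = True
      (p0 AND NOT p2) IMPLIES (p1 IMPLIES NOT p1) = True
        p0 AND NOT p2 = False
          NOT p2 = False
        p1 IMPLIES NOT p1 = True
          NOT p1 = True
    ((NOT p1 OR NOT p0) AND (p3 OR NOT p1)) IMPLIES ((p2 AND p3) OR (p1 AND p2)) = False
      (NOT p1 OR NOT p0) AND (p3 OR NOT p1) = True
        NOT p1 OR NOT p0 = True
          NOT p1 = True
          NOT p0 = True
        p3 OR NOT p1 = True
          NOT p1 = True
      (p2 AND p3) OR (p1 AND p2) = False
        p2 AND p3 = False
        p1 AND p2 = False
Both conjuncts True, so the formula holds.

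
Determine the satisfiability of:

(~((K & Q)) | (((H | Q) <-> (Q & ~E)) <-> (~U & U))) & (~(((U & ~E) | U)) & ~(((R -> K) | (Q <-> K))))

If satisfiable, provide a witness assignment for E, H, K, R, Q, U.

E: False; H: False; K: False; R: True; Q: True; U: False

  ~((K & Q)) | (((H | Q) <-> (Q & ~E)) <-> (~U & U)) = True
    ~((K & Q)) = True
      K & Q = False
    ((H | Q) <-> (Q & ~E)) <-> (~U & U) = False
      (H | Q) <-> (Q & ~E) = True
        H | Q = True
        Q & ~E = True
          ~E = True
      ~U & U = False
        ~U = True
  ~(((U & ~E) | U)) & ~(((R -> K) | (Q <-> K))) = True
    ~(((U & ~E) | U)) = True
      (U & ~E) | U = False
        U & ~E = False
          ~E = True
    ~(((R -> K) | (Q <-> K))) = True
      (R -> K) | (Q <-> K) = False
        R -> K = False
        Q <-> K = False
Both conjuncts True, so the formula holds.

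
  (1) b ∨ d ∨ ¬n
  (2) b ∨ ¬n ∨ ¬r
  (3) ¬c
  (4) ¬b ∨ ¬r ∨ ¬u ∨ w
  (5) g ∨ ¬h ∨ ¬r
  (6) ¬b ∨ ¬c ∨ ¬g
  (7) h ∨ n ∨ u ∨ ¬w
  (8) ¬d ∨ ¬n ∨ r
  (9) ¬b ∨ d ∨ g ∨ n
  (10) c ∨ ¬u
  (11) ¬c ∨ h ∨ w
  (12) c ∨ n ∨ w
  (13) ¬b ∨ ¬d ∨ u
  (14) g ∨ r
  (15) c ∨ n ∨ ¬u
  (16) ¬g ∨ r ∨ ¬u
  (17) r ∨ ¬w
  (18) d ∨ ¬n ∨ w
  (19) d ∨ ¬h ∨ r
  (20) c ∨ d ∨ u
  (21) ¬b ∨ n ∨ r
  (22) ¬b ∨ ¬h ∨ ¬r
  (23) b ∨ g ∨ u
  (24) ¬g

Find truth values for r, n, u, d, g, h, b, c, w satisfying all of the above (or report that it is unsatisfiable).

Case c = True:
  Clause (¬c) is falsified — contradiction.
Case c = False:
  (c ∨ ¬u) forces u = False.
  (c ∨ d ∨ u) forces d = True.
  (¬b ∨ ¬d ∨ u) forces b = False.
  (b ∨ g ∨ u) forces g = True.
  Clause (¬g) is falsified — contradiction.
Both cases fail, so the formula is unsatisfiable.

The formula is unsatisfiable.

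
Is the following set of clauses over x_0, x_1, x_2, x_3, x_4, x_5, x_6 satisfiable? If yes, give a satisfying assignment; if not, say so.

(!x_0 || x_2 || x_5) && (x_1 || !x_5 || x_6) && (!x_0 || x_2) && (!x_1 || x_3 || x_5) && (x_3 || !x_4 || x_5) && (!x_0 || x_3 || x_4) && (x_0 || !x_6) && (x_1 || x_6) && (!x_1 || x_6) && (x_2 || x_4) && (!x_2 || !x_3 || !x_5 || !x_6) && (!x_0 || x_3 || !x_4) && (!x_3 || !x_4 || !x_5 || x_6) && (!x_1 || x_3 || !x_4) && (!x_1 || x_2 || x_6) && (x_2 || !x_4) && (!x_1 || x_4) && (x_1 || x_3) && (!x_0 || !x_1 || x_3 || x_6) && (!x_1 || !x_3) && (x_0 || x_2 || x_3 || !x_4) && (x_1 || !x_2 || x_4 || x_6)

Try x_0 = False:
  (x_0 || !x_6) forces x_6 = False.
  (x_1 || x_6) forces x_1 = True.
  clause (!x_1 || x_6) is falsified — backtrack.
So x_0 = True.
  then (!x_0 || x_2) forces x_2 = True.
Set x_1 = False.
  then (x_1 || x_6) forces x_6 = True.
  then (x_1 || x_3) forces x_3 = True.
  then (!x_2 || !x_3 || !x_5 || !x_6) forces x_5 = False.
Set x_4 = True.
All clauses satisfied.

x_0: True; x_1: False; x_2: True; x_3: True; x_4: True; x_5: False; x_6: True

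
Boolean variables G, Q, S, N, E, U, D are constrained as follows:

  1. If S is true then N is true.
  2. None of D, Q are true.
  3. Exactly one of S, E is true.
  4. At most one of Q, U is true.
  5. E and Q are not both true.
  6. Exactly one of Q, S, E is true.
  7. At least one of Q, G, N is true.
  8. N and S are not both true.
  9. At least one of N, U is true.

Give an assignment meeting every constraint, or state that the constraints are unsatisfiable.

G = True; Q = False; S = False; N = True; E = True; U = True; D = False

  (1) S=F ⇒ N: vacuous ✓
  (2) {D, Q}: 0 true — none ✓
  (3) {S, E}: 1 true — exactly one ✓
  (4) {Q, U}: 1 true — at most one ✓
  (5) E=T, Q=F — not both ✓
  (6) {Q, S, E}: 1 true — exactly one ✓
  (7) {Q, G, N}: 2 true — at least one ✓
  (8) N=T, S=F — not both ✓
  (9) {N, U}: 2 true — at least one ✓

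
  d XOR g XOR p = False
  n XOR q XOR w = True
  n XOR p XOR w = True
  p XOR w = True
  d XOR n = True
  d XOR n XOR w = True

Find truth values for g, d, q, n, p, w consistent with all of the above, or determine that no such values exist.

g = False; d = True; q = True; n = False; p = True; w = False

d XOR g XOR p = T XOR F XOR T = False ✓
n XOR q XOR w = F XOR T XOR F = True ✓
n XOR p XOR w = F XOR T XOR F = True ✓
p XOR w = T XOR F = True ✓
d XOR n = T XOR F = True ✓
d XOR n XOR w = T XOR F XOR F = True ✓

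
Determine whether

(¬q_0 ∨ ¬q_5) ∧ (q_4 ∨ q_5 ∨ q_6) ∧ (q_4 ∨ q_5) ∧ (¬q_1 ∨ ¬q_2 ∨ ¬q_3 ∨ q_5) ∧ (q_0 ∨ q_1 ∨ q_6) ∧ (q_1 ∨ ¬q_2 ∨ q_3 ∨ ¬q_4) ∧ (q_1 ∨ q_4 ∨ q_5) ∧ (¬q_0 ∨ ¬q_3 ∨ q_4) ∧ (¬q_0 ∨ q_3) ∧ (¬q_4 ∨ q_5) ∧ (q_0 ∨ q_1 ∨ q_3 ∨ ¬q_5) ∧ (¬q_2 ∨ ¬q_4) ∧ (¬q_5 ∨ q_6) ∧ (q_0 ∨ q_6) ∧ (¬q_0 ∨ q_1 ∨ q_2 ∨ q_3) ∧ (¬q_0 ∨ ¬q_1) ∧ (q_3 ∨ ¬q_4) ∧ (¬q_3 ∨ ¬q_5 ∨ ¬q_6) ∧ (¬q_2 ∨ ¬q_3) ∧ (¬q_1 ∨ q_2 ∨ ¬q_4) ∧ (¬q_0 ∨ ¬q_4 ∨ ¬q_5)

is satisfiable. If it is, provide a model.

q_0=F, q_1=T, q_2=T, q_3=F, q_4=F, q_5=T, q_6=T

Try q_0 = True:
  (¬q_0 ∨ ¬q_5) forces q_5 = False.
  (q_4 ∨ q_5) forces q_4 = True.
  clause (¬q_4 ∨ q_5) is falsified — backtrack.
So q_0 = False.
  then (q_0 ∨ q_6) forces q_6 = True.
Set q_1 = True.
Set q_2 = True.
  then (¬q_2 ∨ ¬q_4) forces q_4 = False.
  then (¬q_2 ∨ ¬q_3) forces q_3 = False.
  then (q_4 ∨ q_5) forces q_5 = True.
All clauses satisfied.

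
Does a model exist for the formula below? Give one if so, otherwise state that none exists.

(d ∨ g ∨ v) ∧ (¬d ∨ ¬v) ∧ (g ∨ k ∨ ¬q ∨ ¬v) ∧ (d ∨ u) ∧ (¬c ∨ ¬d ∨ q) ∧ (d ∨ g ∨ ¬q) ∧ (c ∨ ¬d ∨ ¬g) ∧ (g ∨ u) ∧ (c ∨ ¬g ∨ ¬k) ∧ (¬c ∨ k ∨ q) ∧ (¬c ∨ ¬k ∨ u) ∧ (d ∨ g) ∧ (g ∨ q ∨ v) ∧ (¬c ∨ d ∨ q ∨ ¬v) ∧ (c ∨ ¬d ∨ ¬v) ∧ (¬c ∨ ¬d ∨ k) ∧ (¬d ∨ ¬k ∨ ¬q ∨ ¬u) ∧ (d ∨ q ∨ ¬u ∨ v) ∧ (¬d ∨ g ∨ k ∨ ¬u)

d = False, v = False, c = True, k = False, g = True, u = True, q = True

Set d = False.
  then (d ∨ u) forces u = True.
  then (d ∨ g) forces g = True.
Set v = False.
  then (d ∨ q ∨ ¬u ∨ v) forces q = True.
Set c = True.
Set k = False.
All clauses satisfied.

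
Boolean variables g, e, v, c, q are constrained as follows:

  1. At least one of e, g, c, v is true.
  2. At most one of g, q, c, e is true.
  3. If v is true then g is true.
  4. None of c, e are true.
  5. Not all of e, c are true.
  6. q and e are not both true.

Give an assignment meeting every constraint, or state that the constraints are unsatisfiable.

g = True, e = False, v = False, c = False, q = False

  (1) {e, g, c, v}: 1 true — at least one ✓
  (2) {g, q, c, e}: 1 true — at most one ✓
  (3) v=F ⇒ g: vacuous ✓
  (4) {c, e}: 0 true — none ✓
  (5) {e, c}: 0/2 true — not all ✓
  (6) q=F, e=F — not both ✓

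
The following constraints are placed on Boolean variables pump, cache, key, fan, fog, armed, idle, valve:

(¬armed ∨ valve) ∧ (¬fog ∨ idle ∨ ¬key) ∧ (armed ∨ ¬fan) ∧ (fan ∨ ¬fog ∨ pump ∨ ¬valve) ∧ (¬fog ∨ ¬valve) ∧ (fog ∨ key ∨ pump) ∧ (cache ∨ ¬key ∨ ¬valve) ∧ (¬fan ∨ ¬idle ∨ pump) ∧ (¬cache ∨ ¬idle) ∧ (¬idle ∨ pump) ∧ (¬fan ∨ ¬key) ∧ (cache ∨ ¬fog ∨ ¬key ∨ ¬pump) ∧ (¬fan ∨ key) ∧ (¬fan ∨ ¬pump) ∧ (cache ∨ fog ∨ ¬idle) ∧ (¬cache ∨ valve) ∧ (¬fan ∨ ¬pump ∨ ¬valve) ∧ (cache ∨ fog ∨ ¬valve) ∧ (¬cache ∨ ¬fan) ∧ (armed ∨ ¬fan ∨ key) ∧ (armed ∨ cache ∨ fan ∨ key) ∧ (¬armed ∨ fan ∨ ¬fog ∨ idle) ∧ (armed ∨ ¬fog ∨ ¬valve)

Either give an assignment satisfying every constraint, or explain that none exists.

Set pump = True.
  then (¬fan ∨ ¬pump) forces fan = False.
Set cache = False.
Set key = True.
  then (cache ∨ ¬key ∨ ¬valve) forces valve = False.
  then (cache ∨ ¬fog ∨ ¬key ∨ ¬pump) forces fog = False.
  then (cache ∨ fog ∨ ¬idle) forces idle = False.
  then (¬armed ∨ valve) forces armed = False.
All clauses satisfied.

pump = True; cache = False; key = True; fan = False; fog = False; armed = False; idle = False; valve = False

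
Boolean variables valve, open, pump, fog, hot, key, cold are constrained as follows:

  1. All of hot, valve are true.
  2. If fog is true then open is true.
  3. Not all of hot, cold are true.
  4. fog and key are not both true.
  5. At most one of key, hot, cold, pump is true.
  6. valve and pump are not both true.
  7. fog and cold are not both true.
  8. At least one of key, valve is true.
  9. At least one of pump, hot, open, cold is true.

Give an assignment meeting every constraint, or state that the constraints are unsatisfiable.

valve = True; open = False; pump = False; fog = False; hot = True; key = False; cold = False

  (1) {hot, valve}: all 2 true ✓
  (2) fog=F ⇒ open: vacuous ✓
  (3) {hot, cold}: 1/2 true — not all ✓
  (4) fog=F, key=F — not both ✓
  (5) {key, hot, cold, pump}: 1 true — at most one ✓
  (6) valve=T, pump=F — not both ✓
  (7) fog=F, cold=F — not both ✓
  (8) {key, valve}: 1 true — at least one ✓
  (9) {pump, hot, open, cold}: 1 true — at least one ✓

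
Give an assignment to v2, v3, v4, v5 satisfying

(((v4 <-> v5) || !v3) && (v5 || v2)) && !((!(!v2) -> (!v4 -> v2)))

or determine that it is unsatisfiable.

The conjunct !((!(!v2) -> (!v4 -> v2))) is unsatisfiable on its own:
  v2=F, v4=F: evaluates to False.
  v2=F, v4=T: evaluates to False.
  v2=T, v4=F: evaluates to False.
  v2=T, v4=T: evaluates to False.
So the whole conjunction is unsatisfiable.

No satisfying assignment exists.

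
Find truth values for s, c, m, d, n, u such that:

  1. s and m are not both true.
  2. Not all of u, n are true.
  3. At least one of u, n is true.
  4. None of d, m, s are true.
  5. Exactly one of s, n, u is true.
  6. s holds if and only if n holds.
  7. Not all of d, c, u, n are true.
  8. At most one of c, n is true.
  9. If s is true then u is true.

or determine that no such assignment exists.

s = False, c = True, m = False, d = False, n = False, u = True

  (1) s=F, m=F — not both ✓
  (2) {u, n}: 1/2 true — not all ✓
  (3) {u, n}: 1 true — at least one ✓
  (4) {d, m, s}: 0 true — none ✓
  (5) {s, n, u}: 1 true — exactly one ✓
  (6) s=F, n=F — same ✓
  (7) {d, c, u, n}: 2/4 true — not all ✓
  (8) {c, n}: 1 true — at most one ✓
  (9) s=F ⇒ u: vacuous ✓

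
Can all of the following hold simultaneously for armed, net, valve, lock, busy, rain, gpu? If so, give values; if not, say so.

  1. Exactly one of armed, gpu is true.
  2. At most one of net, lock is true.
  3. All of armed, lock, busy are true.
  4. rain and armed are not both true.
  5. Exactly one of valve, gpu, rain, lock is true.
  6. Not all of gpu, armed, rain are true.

armed = True, net = False, valve = False, lock = True, busy = True, rain = False, gpu = False

  (1) {armed, gpu}: 1 true — exactly one ✓
  (2) {net, lock}: 1 true — at most one ✓
  (3) {armed, lock, busy}: all 3 true ✓
  (4) rain=F, armed=T — not both ✓
  (5) {valve, gpu, rain, lock}: 1 true — exactly one ✓
  (6) {gpu, armed, rain}: 1/3 true — not all ✓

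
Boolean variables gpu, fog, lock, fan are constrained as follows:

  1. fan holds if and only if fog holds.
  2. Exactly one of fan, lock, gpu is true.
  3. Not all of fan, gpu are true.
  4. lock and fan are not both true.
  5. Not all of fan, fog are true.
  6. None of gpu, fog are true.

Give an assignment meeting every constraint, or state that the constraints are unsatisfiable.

gpu=F, fog=F, lock=T, fan=F

  (1) fan=F, fog=F — same ✓
  (2) {fan, lock, gpu}: 1 true — exactly one ✓
  (3) {fan, gpu}: 0/2 true — not all ✓
  (4) lock=T, fan=F — not both ✓
  (5) {fan, fog}: 0/2 true — not all ✓
  (6) {gpu, fog}: 0 true — none ✓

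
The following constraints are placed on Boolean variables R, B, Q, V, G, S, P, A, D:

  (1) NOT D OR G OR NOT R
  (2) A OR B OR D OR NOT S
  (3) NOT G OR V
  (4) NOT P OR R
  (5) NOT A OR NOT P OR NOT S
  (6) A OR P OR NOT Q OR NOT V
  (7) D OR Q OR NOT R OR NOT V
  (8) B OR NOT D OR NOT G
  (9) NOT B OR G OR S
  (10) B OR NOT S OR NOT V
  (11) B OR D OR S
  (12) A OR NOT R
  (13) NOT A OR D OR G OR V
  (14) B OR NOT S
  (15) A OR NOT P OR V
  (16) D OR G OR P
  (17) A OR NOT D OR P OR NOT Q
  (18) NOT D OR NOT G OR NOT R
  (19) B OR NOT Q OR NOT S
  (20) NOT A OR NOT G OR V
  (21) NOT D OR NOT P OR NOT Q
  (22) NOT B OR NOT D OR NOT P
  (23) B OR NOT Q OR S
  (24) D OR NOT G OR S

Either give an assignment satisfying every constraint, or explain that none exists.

R = False; B = True; Q = True; V = True; G = False; S = True; P = False; A = True; D = True

Set R = False.
  then (NOT P OR R) forces P = False.
Set B = True.
Set Q = True.
Set V = True.
  then (A OR P OR NOT Q OR NOT V) forces A = True.
Set G = False.
  then (NOT B OR G OR S) forces S = True.
  then (D OR G OR P) forces D = True.
All clauses satisfied.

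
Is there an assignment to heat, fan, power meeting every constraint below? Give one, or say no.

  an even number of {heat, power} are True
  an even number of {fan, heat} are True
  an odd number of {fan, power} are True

Adding constraints 1, 2, 3 mod 2: every variable appears an even number of times on the left, so the left side is 0.
But the right sides sum to 1 (mod 2). 0 ≠ 1 — the system is inconsistent.

Unsatisfiable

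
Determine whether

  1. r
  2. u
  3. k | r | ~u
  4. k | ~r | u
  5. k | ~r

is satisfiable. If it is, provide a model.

Unit clause (r) forces r = True.
Unit clause (u) forces u = True.
In (k | ~r) only k is left, so k = True.
Check each clause:
  (r): r holds.
  (u): u holds.
  (k | r | ~u): k holds.
  (k | ~r | u): k holds.
  (k | ~r): k holds.
All clauses satisfied.

u = True, r = True, k = True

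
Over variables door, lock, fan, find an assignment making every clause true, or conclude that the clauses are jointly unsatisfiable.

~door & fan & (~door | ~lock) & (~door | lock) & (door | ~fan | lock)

Unit clause (~door) forces door = False.
Unit clause (fan) forces fan = True.
In (door | ~fan | lock) only lock is left, so lock = True.
Check each clause:
  (~door): ~door holds.
  (fan): fan holds.
  (~door | ~lock): ~door holds.
  (~door | lock): ~door holds.
  (door | ~fan | lock): lock holds.
All clauses satisfied.

door: False, lock: True, fan: True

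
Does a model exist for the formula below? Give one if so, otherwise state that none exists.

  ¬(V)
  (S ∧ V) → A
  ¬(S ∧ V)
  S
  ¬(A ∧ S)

S=T, V=F, A=F

Unit clause (¬V) forces V = False.
Unit clause (S) forces S = True.
In (¬A ∨ ¬S) only ¬A is left, so A = False.
All clauses satisfied.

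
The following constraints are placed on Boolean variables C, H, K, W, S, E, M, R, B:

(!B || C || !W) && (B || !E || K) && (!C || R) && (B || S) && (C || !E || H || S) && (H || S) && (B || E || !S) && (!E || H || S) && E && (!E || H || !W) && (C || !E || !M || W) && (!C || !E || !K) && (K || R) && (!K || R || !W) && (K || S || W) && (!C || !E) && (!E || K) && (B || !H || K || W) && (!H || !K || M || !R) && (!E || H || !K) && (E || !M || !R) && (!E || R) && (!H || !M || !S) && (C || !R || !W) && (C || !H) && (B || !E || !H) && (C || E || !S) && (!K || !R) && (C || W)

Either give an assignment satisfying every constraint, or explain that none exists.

Unsatisfiable

Case E = True:
  (!C || !E) forces C = False.
  (!E || K) forces K = True.
  (!E || H || !K) forces H = True.
  Clause (C || !H) is falsified — contradiction.
Case E = False:
  Clause (E) is falsified — contradiction.
Both cases fail, so the formula is unsatisfiable.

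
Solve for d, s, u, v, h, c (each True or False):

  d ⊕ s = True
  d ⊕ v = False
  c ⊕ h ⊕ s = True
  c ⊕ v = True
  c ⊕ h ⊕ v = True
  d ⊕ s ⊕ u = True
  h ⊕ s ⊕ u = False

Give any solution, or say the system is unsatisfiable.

Unsatisfiable

Adding constraints 1, 2, 3, 5 mod 2: every variable appears an even number of times on the left, so the left side is 0.
But the right sides sum to 1 (mod 2). 0 ≠ 1 — the system is inconsistent.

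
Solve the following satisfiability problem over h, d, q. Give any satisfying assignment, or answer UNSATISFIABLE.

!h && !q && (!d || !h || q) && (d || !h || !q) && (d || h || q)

Unit clause (!h) forces h = False.
Unit clause (!q) forces q = False.
In (d || h || q) only d is left, so d = True.
Check each clause:
  (!h): !h holds.
  (!q): !q holds.
  (!d || !h || q): !h holds.
  (d || !h || !q): d holds.
  (d || h || q): d holds.
All clauses satisfied.

h = False; d = True; q = False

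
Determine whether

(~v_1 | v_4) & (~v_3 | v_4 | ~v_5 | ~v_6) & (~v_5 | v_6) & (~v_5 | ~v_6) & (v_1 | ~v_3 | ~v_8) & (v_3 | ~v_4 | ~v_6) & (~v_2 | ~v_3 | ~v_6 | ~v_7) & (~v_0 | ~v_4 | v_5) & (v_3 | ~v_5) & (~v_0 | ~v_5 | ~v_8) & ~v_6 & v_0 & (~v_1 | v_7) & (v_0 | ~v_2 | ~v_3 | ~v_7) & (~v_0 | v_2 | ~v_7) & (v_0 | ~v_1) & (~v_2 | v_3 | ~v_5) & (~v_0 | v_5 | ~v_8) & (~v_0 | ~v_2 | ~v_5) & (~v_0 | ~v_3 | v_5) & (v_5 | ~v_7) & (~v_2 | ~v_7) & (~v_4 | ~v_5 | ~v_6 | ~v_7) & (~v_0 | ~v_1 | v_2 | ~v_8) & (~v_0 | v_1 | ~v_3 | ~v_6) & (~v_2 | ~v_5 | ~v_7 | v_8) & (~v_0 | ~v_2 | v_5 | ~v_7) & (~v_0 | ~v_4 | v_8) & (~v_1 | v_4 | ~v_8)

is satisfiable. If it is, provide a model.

v_0: True; v_1: False; v_2: False; v_3: False; v_4: False; v_5: False; v_6: False; v_7: False; v_8: False

Unit clause (~v_6) forces v_6 = False.
Unit clause (v_0) forces v_0 = True.
In (~v_5 | v_6) only ~v_5 is left, so v_5 = False.
In (~v_0 | ~v_4 | v_5) only ~v_4 is left, so v_4 = False.
In (~v_0 | v_5 | ~v_8) only ~v_8 is left, so v_8 = False.
In (~v_0 | ~v_3 | v_5) only ~v_3 is left, so v_3 = False.
In (v_5 | ~v_7) only ~v_7 is left, so v_7 = False.
In (~v_1 | v_4) only ~v_1 is left, so v_1 = False.
Set v_2 = False.
All clauses satisfied.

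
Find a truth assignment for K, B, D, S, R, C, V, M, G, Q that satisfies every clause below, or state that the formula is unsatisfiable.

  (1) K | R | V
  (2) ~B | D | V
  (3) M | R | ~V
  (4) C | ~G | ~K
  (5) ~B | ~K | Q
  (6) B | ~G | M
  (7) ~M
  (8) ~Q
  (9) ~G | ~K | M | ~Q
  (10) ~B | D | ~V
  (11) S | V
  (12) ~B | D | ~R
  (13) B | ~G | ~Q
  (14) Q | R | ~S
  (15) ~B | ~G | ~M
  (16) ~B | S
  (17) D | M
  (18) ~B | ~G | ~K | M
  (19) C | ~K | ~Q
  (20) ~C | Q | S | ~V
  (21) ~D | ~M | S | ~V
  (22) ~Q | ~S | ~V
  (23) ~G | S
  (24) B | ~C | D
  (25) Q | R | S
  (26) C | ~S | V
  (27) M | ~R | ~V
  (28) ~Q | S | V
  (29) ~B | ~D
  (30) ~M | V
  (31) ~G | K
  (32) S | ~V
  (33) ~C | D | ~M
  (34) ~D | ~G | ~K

Unit clause (~M) forces M = False.
Unit clause (~Q) forces Q = False.
In (D | M) only D is left, so D = True.
In (~B | ~D) only ~B is left, so B = False.
In (B | ~G | M) only ~G is left, so G = False.
Set K = True.
Set S = True.
  then (Q | R | ~S) forces R = True.
  then (M | ~R | ~V) forces V = False.
  then (C | ~S | V) forces C = True.
All clauses satisfied.

K=T, B=F, D=T, S=T, R=T, C=T, V=F, M=F, G=F, Q=F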